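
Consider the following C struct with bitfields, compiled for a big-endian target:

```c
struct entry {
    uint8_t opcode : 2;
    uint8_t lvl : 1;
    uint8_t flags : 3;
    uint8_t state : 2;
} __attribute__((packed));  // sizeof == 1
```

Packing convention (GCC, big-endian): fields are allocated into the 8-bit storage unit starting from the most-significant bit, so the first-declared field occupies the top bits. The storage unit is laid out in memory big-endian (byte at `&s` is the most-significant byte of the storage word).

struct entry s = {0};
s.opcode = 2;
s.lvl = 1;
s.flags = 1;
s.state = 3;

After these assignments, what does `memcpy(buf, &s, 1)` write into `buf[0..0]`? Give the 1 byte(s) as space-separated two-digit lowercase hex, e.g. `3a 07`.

opcode:2 = 2 → 0x2 << 6 → word 0x80
lvl:1 = 1 → 0x1 << 5 → word 0xa0
flags:3 = 1 → 0x1 << 2 → word 0xa4
state:2 = 3 → 0x3 << 0 → word 0xa7
word = 0xa7 → big-endian bytes:
  [0]=0xa7

a7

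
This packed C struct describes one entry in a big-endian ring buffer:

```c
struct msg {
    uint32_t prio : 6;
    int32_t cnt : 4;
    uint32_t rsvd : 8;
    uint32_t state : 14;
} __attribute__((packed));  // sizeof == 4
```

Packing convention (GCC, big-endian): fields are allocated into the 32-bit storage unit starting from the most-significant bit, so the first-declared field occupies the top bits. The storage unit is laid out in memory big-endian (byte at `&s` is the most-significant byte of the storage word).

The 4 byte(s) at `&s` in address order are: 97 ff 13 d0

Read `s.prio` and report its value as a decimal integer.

37

[0]=0x97 [1]=0xff [2]=0x13 [3]=0xd0 (big-endian) → word 0x97ff13d0
prio:6 @ bit 26 → (0x97ff13d0>>26)&0x3f = 0x25  ←
cnt:4 @ bit 22 → (0x97ff13d0>>22)&0xf = 0xf
rsvd:8 @ bit 14 → (0x97ff13d0>>14)&0xff = 0xfc
state:14 @ bit 0 → (0x97ff13d0>>0)&0x3fff = 0x13d0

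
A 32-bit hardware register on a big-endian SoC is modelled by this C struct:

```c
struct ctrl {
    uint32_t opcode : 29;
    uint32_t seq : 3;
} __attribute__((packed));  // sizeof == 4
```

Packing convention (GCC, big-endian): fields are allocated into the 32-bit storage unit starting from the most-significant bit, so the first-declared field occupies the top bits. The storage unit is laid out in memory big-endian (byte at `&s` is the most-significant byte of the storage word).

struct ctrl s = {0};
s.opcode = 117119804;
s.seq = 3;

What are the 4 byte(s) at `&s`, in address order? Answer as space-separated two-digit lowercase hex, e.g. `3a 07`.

37 d8 d9 e3

opcode (29b) val=117119804 bits=0x6fb1b3c at bit 3: 0x37d8d9e0
seq (3b) val=3 bits=0x3 at bit 0: 0x37d8d9e3
word = 0x37d8d9e3 → big-endian bytes:
  [0]=0x37  [1]=0xd8  [2]=0xd9  [3]=0xe3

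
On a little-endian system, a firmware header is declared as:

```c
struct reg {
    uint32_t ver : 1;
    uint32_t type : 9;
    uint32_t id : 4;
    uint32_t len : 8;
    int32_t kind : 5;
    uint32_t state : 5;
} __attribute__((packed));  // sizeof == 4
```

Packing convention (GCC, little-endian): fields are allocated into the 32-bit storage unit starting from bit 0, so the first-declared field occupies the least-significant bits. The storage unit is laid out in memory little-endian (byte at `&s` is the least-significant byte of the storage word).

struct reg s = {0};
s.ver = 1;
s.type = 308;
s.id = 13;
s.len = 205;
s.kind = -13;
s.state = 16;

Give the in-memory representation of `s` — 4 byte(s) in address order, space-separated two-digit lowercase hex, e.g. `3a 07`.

ver (1b) val=1 bits=0x1 at bit 0: 0x00000001
type (9b) val=308 bits=0x134 at bit 1: 0x00000269
id (4b) val=13 bits=0xd at bit 10: 0x00003669
len (8b) val=205 bits=0xcd at bit 14: 0x00337669
kind (5b) val=-13 bits=0x13 at bit 22: 0x04f37669
state (5b) val=16 bits=0x10 at bit 27: 0x84f37669
word = 0x84f37669 → little-endian bytes:
  [0]=0x69  [1]=0x76  [2]=0xf3  [3]=0x84

69 76 f3 84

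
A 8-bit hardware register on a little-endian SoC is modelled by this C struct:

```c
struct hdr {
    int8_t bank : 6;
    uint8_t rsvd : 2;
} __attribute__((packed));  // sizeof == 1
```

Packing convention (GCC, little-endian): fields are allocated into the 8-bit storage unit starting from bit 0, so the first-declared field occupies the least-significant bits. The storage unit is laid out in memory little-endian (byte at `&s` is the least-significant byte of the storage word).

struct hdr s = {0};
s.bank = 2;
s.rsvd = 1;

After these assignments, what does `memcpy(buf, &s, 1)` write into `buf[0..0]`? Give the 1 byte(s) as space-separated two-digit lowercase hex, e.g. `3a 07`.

bank:6 = 2 → 0x2 << 0 → word 0x02
rsvd:2 = 1 → 0x1 << 6 → word 0x42
word = 0x42 → little-endian bytes:
  [0]=0x42

42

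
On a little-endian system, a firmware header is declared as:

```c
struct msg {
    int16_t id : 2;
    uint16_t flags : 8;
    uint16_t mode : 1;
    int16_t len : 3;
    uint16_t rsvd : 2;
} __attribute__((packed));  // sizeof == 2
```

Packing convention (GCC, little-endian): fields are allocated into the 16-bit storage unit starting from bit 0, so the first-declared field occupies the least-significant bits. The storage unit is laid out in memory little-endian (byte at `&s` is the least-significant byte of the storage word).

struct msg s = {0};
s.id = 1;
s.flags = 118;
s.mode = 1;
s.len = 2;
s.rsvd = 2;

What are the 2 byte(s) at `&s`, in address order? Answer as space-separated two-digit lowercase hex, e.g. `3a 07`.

id:2 = 1 → 0x1 << 0 → word 0x0001
flags:8 = 118 → 0x76 << 2 → word 0x01d9
mode:1 = 1 → 0x1 << 10 → word 0x05d9
len:3 = 2 → 0x2 << 11 → word 0x15d9
rsvd:2 = 2 → 0x2 << 14 → word 0x95d9
word = 0x95d9 → little-endian bytes:
  [0]=0xd9  [1]=0x95

d9 95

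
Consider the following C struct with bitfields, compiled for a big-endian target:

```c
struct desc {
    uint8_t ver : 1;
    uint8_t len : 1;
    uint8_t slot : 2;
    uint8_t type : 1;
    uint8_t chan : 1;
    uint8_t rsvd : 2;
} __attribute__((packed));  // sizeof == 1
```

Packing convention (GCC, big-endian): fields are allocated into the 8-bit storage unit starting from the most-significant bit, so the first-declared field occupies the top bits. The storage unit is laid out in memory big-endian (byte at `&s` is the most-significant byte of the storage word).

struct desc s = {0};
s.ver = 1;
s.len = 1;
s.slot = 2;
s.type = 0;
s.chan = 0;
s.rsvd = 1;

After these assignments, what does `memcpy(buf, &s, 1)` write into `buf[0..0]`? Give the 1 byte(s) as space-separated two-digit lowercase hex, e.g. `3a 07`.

ver:1 = 1 → 0x1 << 7 → word 0x80
len:1 = 1 → 0x1 << 6 → word 0xc0
slot:2 = 2 → 0x2 << 4 → word 0xe0
type:1 = 0 → 0x0 << 3 → word 0xe0
chan:1 = 0 → 0x0 << 2 → word 0xe0
rsvd:2 = 1 → 0x1 << 0 → word 0xe1
word = 0xe1 → big-endian bytes:
  [0]=0xe1

e1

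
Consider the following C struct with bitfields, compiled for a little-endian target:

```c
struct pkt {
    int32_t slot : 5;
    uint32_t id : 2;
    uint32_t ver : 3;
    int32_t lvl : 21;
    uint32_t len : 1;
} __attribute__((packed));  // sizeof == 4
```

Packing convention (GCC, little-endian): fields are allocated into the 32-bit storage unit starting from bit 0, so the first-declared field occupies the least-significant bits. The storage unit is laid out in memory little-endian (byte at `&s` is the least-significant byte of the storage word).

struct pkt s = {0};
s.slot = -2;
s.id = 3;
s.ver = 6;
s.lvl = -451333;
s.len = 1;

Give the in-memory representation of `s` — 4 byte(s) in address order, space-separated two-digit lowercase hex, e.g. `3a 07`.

7e ef 73 e4

[0+:5] slot=-2 & 0x1f = 0x1e; word=0x0000001e
[5+:2] id=3 & 0x3 = 0x3; word=0x0000007e
[7+:3] ver=6 & 0x7 = 0x6; word=0x0000037e
[10+:21] lvl=-451333 & 0x1fffff = 0x191cfb; word=0x6473ef7e
[31+:1] len=1 & 0x1 = 0x1; word=0xe473ef7e
word = 0xe473ef7e → little-endian bytes:
  [0]=0x7e  [1]=0xef  [2]=0x73  [3]=0xe4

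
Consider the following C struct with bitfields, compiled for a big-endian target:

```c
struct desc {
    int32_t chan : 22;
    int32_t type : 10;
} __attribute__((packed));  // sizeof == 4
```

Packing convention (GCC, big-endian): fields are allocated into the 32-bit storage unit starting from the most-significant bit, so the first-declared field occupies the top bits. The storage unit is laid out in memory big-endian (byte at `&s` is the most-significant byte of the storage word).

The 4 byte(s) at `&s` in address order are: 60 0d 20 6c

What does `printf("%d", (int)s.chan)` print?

[0]=0x60 [1]=0x0d [2]=0x20 [3]=0x6c (big-endian) → word 0x600d206c
chan:22 @ bit 10 → (0x600d206c>>10)&0x3fffff = 0x180348  ←
type:10 @ bit 0 → (0x600d206c>>0)&0x3ff = 0x6c
chan signed 22b, MSB=0: value = 1573704

1573704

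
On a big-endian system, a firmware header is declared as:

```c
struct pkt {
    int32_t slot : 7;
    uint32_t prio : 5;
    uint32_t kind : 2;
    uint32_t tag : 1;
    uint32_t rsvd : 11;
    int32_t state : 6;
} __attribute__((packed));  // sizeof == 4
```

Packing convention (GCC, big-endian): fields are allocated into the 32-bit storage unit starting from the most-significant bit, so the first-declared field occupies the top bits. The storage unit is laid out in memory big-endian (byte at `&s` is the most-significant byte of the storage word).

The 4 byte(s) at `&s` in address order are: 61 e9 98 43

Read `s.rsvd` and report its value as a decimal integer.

[0]=0x61 [1]=0xe9 [2]=0x98 [3]=0x43 (big-endian) → word 0x61e99843
slot:7 @ bit 25 → (0x61e99843>>25)&0x7f = 0x30
prio:5 @ bit 20 → (0x61e99843>>20)&0x1f = 0x1e
kind:2 @ bit 18 → (0x61e99843>>18)&0x3 = 0x2
tag:1 @ bit 17 → (0x61e99843>>17)&0x1 = 0x0
rsvd:11 @ bit 6 → (0x61e99843>>6)&0x7ff = 0x661  ←
state:6 @ bit 0 → (0x61e99843>>0)&0x3f = 0x3

1633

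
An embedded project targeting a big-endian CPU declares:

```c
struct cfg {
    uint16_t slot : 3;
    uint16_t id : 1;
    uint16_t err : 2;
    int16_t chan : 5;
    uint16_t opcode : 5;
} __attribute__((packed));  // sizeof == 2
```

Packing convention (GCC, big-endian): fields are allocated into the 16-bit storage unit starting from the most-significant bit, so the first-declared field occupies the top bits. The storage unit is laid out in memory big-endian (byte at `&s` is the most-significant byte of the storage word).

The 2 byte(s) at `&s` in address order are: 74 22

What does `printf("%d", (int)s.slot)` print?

[0]=0x74 [1]=0x22 (big-endian) → word 0x7422
slot:3 @ bit 13 → (0x7422>>13)&0x7 = 0x3  ←
id:1 @ bit 12 → (0x7422>>12)&0x1 = 0x1
err:2 @ bit 10 → (0x7422>>10)&0x3 = 0x1
chan:5 @ bit 5 → (0x7422>>5)&0x1f = 0x1
opcode:5 @ bit 0 → (0x7422>>0)&0x1f = 0x2

3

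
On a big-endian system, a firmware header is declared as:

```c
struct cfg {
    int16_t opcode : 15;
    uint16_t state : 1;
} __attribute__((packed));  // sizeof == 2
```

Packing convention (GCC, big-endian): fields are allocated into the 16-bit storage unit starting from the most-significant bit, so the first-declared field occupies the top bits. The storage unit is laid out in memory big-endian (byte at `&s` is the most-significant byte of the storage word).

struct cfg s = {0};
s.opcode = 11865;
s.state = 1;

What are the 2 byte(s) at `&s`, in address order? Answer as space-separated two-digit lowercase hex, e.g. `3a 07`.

opcode:15 = 11865 → 0x2e59 << 1 → word 0x5cb2
state:1 = 1 → 0x1 << 0 → word 0x5cb3
word = 0x5cb3 → big-endian bytes:
  [0]=0x5c  [1]=0xb3

5c b3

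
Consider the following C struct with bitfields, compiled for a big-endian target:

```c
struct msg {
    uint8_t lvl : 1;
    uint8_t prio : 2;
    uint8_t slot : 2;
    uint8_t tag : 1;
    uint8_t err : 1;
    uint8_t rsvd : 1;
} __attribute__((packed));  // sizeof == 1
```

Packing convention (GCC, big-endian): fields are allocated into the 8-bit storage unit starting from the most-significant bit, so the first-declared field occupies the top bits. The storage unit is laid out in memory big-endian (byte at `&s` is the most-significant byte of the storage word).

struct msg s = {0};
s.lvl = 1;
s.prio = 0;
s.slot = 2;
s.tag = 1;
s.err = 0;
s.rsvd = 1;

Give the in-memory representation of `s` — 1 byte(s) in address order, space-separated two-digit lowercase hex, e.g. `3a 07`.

95

lvl:1 = 1 → 0x1 << 7 → word 0x80
prio:2 = 0 → 0x0 << 5 → word 0x80
slot:2 = 2 → 0x2 << 3 → word 0x90
tag:1 = 1 → 0x1 << 2 → word 0x94
err:1 = 0 → 0x0 << 1 → word 0x94
rsvd:1 = 1 → 0x1 << 0 → word 0x95
word = 0x95 → big-endian bytes:
  [0]=0x95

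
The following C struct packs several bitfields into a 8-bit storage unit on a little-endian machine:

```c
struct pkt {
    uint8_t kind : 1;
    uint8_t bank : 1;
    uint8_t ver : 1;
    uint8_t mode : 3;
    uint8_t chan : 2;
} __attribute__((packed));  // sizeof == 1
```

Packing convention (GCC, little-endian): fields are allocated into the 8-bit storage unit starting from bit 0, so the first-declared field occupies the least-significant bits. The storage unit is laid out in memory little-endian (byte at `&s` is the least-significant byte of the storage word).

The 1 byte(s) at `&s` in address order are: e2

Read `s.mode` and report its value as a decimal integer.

4

[0]=0xe2 (little-endian) → word 0xe2
kind:1 @ bit 0 → (0xe2>>0)&0x1 = 0x0
bank:1 @ bit 1 → (0xe2>>1)&0x1 = 0x1
ver:1 @ bit 2 → (0xe2>>2)&0x1 = 0x0
mode:3 @ bit 3 → (0xe2>>3)&0x7 = 0x4  ←
chan:2 @ bit 6 → (0xe2>>6)&0x3 = 0x3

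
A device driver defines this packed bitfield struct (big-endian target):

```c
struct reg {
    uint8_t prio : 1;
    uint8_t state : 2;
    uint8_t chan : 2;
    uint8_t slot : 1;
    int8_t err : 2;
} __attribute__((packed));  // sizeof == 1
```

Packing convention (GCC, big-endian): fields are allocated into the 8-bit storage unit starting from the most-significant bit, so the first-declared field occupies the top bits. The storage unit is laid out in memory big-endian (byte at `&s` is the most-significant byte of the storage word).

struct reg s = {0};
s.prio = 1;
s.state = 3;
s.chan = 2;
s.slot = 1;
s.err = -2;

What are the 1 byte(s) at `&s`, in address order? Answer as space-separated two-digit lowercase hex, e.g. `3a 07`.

f6

prio:1 = 1 → 0x1 << 7 → word 0x80
state:2 = 3 → 0x3 << 5 → word 0xe0
chan:2 = 2 → 0x2 << 3 → word 0xf0
slot:1 = 1 → 0x1 << 2 → word 0xf4
err:2 = -2 → 0x2 << 0 → word 0xf6
word = 0xf6 → big-endian bytes:
  [0]=0xf6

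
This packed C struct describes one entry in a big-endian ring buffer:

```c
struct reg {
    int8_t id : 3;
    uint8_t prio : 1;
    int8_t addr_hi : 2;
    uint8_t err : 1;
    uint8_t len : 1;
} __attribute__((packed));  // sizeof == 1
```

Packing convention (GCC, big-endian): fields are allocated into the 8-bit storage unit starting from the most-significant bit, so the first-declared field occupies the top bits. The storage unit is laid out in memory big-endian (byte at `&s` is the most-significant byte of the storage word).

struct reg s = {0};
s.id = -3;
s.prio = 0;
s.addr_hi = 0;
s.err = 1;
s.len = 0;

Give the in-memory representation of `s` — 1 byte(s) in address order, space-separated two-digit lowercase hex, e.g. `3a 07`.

id (3b) val=-3 bits=0x5 at bit 5: 0xa0
prio (1b) val=0 bits=0x0 at bit 4: 0xa0
addr_hi (2b) val=0 bits=0x0 at bit 2: 0xa0
err (1b) val=1 bits=0x1 at bit 1: 0xa2
len (1b) val=0 bits=0x0 at bit 0: 0xa2
word = 0xa2 → big-endian bytes:
  [0]=0xa2

a2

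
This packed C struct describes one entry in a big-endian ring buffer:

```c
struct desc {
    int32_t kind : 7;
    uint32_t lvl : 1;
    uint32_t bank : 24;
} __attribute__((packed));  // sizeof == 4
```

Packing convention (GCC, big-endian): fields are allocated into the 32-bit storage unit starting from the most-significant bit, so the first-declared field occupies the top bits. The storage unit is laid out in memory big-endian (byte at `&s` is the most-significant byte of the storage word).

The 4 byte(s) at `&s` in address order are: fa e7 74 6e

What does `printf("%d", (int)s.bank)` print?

15168622

[0]=0xfa [1]=0xe7 [2]=0x74 [3]=0x6e (big-endian) → word 0xfae7746e
kind [25+:7] = (word>>25) & 0x7f = 125
lvl [24+:1] = (word>>24) & 0x1 = 0
bank [0+:24] = (word>>0) & 0xffffff = 15168622  ←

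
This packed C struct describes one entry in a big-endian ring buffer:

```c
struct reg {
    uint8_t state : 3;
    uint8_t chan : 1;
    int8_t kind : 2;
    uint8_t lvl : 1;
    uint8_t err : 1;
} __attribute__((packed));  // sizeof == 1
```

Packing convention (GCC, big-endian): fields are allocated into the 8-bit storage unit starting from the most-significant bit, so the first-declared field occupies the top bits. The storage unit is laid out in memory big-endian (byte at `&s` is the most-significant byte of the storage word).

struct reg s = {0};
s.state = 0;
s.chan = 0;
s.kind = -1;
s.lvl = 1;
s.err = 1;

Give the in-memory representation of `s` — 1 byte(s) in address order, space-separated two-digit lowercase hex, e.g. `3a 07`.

0f

[5+:3] state=0 & 0x7 = 0x0; word=0x00
[4+:1] chan=0 & 0x1 = 0x0; word=0x00
[2+:2] kind=-1 & 0x3 = 0x3; word=0x0c
[1+:1] lvl=1 & 0x1 = 0x1; word=0x0e
[0+:1] err=1 & 0x1 = 0x1; word=0x0f
word = 0x0f → big-endian bytes:
  [0]=0x0f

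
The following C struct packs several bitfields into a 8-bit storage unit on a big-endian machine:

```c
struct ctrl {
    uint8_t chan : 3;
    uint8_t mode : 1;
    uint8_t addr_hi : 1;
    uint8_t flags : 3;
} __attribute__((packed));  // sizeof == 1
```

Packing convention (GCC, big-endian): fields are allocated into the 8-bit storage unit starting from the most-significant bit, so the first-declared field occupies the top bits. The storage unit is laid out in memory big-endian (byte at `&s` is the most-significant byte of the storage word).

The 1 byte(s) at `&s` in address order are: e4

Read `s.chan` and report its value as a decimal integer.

7

[0]=0xe4 (big-endian) → word 0xe4
chan:3 @ bit 5 → (0xe4>>5)&0x7 = 0x7  ←
mode:1 @ bit 4 → (0xe4>>4)&0x1 = 0x0
addr_hi:1 @ bit 3 → (0xe4>>3)&0x1 = 0x0
flags:3 @ bit 0 → (0xe4>>0)&0x7 = 0x4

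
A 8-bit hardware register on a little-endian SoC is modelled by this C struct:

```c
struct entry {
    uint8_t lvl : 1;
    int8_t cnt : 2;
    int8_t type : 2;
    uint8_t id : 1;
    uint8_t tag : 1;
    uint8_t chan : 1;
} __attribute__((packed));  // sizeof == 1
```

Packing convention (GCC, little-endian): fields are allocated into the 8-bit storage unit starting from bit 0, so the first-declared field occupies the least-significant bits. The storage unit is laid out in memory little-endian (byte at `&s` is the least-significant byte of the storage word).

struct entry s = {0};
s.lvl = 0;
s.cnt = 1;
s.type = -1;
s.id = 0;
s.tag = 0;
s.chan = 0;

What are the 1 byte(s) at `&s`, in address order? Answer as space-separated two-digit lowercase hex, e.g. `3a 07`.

lvl:1 = 0 → 0x0 << 0 → word 0x00
cnt:2 = 1 → 0x1 << 1 → word 0x02
type:2 = -1 → 0x3 << 3 → word 0x1a
id:1 = 0 → 0x0 << 5 → word 0x1a
tag:1 = 0 → 0x0 << 6 → word 0x1a
chan:1 = 0 → 0x0 << 7 → word 0x1a
word = 0x1a → little-endian bytes:
  [0]=0x1a

1a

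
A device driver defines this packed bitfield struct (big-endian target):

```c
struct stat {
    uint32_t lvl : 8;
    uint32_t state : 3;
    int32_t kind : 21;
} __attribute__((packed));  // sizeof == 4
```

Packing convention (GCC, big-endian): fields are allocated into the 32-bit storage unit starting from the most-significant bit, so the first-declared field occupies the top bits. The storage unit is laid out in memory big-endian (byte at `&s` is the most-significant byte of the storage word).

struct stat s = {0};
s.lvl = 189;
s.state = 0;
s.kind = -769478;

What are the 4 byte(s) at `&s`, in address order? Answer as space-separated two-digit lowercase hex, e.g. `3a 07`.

bd 14 42 3a

lvl:8 = 189 → 0xbd << 24 → word 0xbd000000
state:3 = 0 → 0x0 << 21 → word 0xbd000000
kind:21 = -769478 → 0x14423a << 0 → word 0xbd14423a
word = 0xbd14423a → big-endian bytes:
  [0]=0xbd  [1]=0x14  [2]=0x42  [3]=0x3a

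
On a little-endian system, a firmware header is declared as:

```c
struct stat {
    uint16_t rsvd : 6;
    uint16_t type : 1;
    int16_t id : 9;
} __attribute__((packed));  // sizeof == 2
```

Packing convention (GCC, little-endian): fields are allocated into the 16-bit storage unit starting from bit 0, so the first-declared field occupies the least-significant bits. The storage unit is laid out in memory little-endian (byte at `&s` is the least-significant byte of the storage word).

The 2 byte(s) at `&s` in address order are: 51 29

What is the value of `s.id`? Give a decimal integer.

82

[0]=0x51 [1]=0x29 (little-endian) → word 0x2951
rsvd [0+:6] = (word>>0) & 0x3f = 17
type [6+:1] = (word>>6) & 0x1 = 1
id [7+:9] = (word>>7) & 0x1ff = 82  ←
id signed 9b, MSB=0: value = 82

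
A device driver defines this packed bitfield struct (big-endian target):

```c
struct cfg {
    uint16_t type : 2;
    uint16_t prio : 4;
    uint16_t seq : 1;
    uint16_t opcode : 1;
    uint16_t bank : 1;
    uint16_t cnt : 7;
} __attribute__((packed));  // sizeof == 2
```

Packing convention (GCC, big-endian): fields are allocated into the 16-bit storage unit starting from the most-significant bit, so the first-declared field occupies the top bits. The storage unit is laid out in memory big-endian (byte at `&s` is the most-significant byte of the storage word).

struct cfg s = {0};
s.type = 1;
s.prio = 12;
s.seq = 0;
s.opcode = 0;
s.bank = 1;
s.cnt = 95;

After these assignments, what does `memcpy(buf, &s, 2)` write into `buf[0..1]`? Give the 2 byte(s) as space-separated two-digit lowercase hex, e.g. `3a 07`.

70 df

type:2 = 1 → 0x1 << 14 → word 0x4000
prio:4 = 12 → 0xc << 10 → word 0x7000
seq:1 = 0 → 0x0 << 9 → word 0x7000
opcode:1 = 0 → 0x0 << 8 → word 0x7000
bank:1 = 1 → 0x1 << 7 → word 0x7080
cnt:7 = 95 → 0x5f << 0 → word 0x70df
word = 0x70df → big-endian bytes:
  [0]=0x70  [1]=0xdf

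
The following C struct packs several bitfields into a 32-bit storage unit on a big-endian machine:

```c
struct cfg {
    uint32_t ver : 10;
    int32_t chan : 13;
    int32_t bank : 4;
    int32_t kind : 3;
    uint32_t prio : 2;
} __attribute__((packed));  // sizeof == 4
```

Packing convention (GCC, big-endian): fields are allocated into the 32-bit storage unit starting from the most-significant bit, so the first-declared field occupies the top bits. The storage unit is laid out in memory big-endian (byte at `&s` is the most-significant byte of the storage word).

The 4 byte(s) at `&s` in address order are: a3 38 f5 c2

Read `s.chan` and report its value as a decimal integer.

[0]=0xa3 [1]=0x38 [2]=0xf5 [3]=0xc2 (big-endian) → word 0xa338f5c2
ver:10 @ bit 22 → (0xa338f5c2>>22)&0x3ff = 0x28c
chan:13 @ bit 9 → (0xa338f5c2>>9)&0x1fff = 0x1c7a  ←
bank:4 @ bit 5 → (0xa338f5c2>>5)&0xf = 0xe
kind:3 @ bit 2 → (0xa338f5c2>>2)&0x7 = 0x0
prio:2 @ bit 0 → (0xa338f5c2>>0)&0x3 = 0x2
chan signed 13b, MSB=1: 7290 - 8192 = -902

-902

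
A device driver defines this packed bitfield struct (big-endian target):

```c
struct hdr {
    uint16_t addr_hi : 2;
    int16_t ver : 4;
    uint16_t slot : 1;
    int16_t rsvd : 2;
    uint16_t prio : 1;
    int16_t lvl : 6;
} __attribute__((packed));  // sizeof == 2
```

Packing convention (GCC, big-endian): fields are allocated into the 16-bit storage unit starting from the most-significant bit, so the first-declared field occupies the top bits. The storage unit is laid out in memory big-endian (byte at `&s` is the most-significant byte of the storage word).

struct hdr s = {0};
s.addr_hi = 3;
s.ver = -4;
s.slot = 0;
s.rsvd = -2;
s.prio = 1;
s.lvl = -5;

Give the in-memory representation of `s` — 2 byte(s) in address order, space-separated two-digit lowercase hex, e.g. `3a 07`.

f1 7b

addr_hi (2b) val=3 bits=0x3 at bit 14: 0xc000
ver (4b) val=-4 bits=0xc at bit 10: 0xf000
slot (1b) val=0 bits=0x0 at bit 9: 0xf000
rsvd (2b) val=-2 bits=0x2 at bit 7: 0xf100
prio (1b) val=1 bits=0x1 at bit 6: 0xf140
lvl (6b) val=-5 bits=0x3b at bit 0: 0xf17b
word = 0xf17b → big-endian bytes:
  [0]=0xf1  [1]=0x7b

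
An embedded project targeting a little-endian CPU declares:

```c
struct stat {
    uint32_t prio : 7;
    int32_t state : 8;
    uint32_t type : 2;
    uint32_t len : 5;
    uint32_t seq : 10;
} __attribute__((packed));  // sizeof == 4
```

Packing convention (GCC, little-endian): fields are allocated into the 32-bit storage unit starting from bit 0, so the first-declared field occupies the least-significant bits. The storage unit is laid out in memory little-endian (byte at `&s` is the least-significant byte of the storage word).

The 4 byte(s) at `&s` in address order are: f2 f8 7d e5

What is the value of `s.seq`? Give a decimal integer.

[0]=0xf2 [1]=0xf8 [2]=0x7d [3]=0xe5 (little-endian) → word 0xe57df8f2
prio:7 @ bit 0 → (0xe57df8f2>>0)&0x7f = 0x72
state:8 @ bit 7 → (0xe57df8f2>>7)&0xff = 0xf1
type:2 @ bit 15 → (0xe57df8f2>>15)&0x3 = 0x3
len:5 @ bit 17 → (0xe57df8f2>>17)&0x1f = 0x1e
seq:10 @ bit 22 → (0xe57df8f2>>22)&0x3ff = 0x395  ←

917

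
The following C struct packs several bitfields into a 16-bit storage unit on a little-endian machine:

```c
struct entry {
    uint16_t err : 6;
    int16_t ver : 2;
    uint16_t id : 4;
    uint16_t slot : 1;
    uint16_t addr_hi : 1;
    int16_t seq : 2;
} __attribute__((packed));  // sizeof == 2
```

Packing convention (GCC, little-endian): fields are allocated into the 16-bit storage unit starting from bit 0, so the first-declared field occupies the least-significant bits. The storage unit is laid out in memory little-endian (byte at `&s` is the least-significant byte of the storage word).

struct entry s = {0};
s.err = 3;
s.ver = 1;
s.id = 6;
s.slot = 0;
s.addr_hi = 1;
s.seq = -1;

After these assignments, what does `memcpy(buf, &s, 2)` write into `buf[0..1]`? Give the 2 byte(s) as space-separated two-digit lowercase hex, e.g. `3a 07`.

err:6 = 3 → 0x3 << 0 → word 0x0003
ver:2 = 1 → 0x1 << 6 → word 0x0043
id:4 = 6 → 0x6 << 8 → word 0x0643
slot:1 = 0 → 0x0 << 12 → word 0x0643
addr_hi:1 = 1 → 0x1 << 13 → word 0x2643
seq:2 = -1 → 0x3 << 14 → word 0xe643
word = 0xe643 → little-endian bytes:
  [0]=0x43  [1]=0xe6

43 e6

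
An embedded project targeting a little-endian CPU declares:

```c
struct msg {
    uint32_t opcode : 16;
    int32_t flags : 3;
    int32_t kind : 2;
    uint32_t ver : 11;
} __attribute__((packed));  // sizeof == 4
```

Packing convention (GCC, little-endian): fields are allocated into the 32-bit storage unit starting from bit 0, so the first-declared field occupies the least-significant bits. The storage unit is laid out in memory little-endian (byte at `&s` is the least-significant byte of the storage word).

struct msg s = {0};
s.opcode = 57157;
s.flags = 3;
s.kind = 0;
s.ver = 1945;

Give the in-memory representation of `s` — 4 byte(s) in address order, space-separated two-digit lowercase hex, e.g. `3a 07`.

opcode:16 = 57157 → 0xdf45 << 0 → word 0x0000df45
flags:3 = 3 → 0x3 << 16 → word 0x0003df45
kind:2 = 0 → 0x0 << 19 → word 0x0003df45
ver:11 = 1945 → 0x799 << 21 → word 0xf323df45
word = 0xf323df45 → little-endian bytes:
  [0]=0x45  [1]=0xdf  [2]=0x23  [3]=0xf3

45 df 23 f3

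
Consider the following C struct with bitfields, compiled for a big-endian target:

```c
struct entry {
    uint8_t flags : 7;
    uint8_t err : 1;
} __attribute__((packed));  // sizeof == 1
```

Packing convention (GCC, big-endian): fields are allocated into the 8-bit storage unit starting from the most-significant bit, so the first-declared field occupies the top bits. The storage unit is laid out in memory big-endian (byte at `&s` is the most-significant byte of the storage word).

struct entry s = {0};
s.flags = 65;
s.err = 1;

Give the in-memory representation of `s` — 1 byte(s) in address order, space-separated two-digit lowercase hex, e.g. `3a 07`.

flags:7 = 65 → 0x41 << 1 → word 0x82
err:1 = 1 → 0x1 << 0 → word 0x83
word = 0x83 → big-endian bytes:
  [0]=0x83

83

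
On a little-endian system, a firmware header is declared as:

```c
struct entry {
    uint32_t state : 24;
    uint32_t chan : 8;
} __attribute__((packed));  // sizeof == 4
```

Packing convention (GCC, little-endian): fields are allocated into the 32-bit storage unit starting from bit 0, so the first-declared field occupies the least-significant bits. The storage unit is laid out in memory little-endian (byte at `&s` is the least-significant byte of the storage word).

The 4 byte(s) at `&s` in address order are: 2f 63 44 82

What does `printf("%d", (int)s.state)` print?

4481839

[0]=0x2f [1]=0x63 [2]=0x44 [3]=0x82 (little-endian) → word 0x8244632f
state [0+:24] = (word>>0) & 0xffffff = 4481839  ←
chan [24+:8] = (word>>24) & 0xff = 130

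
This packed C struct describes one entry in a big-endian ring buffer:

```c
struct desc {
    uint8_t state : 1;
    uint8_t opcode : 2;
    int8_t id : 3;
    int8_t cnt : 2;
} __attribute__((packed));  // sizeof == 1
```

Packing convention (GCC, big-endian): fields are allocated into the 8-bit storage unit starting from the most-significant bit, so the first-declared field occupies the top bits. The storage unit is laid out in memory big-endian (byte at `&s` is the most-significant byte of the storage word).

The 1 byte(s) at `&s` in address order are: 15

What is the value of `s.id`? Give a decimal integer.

[0]=0x15 (big-endian) → word 0x15
state:1 @ bit 7 → (0x15>>7)&0x1 = 0x0
opcode:2 @ bit 5 → (0x15>>5)&0x3 = 0x0
id:3 @ bit 2 → (0x15>>2)&0x7 = 0x5  ←
cnt:2 @ bit 0 → (0x15>>0)&0x3 = 0x1
id signed 3b, MSB=1: 5 - 8 = -3

-3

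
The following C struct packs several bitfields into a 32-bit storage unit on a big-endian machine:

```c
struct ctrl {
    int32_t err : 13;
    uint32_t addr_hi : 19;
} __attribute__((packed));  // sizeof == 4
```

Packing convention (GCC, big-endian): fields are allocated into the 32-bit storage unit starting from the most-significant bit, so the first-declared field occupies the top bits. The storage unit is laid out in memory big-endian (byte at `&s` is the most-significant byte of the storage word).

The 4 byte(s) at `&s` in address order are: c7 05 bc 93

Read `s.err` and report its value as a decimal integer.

-1824

[0]=0xc7 [1]=0x05 [2]=0xbc [3]=0x93 (big-endian) → word 0xc705bc93
err:13 @ bit 19 → (0xc705bc93>>19)&0x1fff = 0x18e0  ←
addr_hi:19 @ bit 0 → (0xc705bc93>>0)&0x7ffff = 0x5bc93
err signed 13b, MSB=1: 6368 - 8192 = -1824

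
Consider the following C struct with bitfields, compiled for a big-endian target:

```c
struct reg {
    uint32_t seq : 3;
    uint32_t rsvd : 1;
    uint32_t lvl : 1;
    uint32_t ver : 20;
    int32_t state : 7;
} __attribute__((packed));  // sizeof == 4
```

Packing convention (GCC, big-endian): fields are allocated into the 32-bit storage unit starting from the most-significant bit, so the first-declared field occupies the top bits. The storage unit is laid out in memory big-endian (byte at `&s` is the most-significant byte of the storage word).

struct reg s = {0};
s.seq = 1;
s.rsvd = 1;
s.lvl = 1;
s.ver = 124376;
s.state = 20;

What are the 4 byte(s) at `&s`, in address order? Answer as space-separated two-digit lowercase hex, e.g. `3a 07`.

seq (3b) val=1 bits=0x1 at bit 29: 0x20000000
rsvd (1b) val=1 bits=0x1 at bit 28: 0x30000000
lvl (1b) val=1 bits=0x1 at bit 27: 0x38000000
ver (20b) val=124376 bits=0x1e5d8 at bit 7: 0x38f2ec00
state (7b) val=20 bits=0x14 at bit 0: 0x38f2ec14
word = 0x38f2ec14 → big-endian bytes:
  [0]=0x38  [1]=0xf2  [2]=0xec  [3]=0x14

38 f2 ec 14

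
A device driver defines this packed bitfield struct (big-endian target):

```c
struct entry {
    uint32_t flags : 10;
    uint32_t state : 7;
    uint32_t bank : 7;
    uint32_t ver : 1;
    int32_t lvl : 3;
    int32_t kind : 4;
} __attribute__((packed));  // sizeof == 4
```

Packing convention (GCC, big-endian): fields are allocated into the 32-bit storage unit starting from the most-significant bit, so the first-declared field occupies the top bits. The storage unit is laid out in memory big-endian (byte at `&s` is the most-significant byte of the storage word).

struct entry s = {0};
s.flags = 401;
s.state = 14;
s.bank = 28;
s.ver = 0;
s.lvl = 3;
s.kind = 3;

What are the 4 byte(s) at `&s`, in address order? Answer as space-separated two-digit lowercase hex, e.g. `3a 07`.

[22+:10] flags=401 & 0x3ff = 0x191; word=0x64400000
[15+:7] state=14 & 0x7f = 0xe; word=0x64470000
[8+:7] bank=28 & 0x7f = 0x1c; word=0x64471c00
[7+:1] ver=0 & 0x1 = 0x0; word=0x64471c00
[4+:3] lvl=3 & 0x7 = 0x3; word=0x64471c30
[0+:4] kind=3 & 0xf = 0x3; word=0x64471c33
word = 0x64471c33 → big-endian bytes:
  [0]=0x64  [1]=0x47  [2]=0x1c  [3]=0x33

64 47 1c 33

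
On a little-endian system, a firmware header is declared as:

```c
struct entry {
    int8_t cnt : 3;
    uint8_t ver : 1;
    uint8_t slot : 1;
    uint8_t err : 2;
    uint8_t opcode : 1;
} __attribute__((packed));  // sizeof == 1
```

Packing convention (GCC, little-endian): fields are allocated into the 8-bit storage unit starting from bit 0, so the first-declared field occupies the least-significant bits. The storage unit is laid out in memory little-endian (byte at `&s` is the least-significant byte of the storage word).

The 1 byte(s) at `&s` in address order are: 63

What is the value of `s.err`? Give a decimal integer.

3

[0]=0x63 (little-endian) → word 0x63
cnt:3 @ bit 0 → (0x63>>0)&0x7 = 0x3
ver:1 @ bit 3 → (0x63>>3)&0x1 = 0x0
slot:1 @ bit 4 → (0x63>>4)&0x1 = 0x0
err:2 @ bit 5 → (0x63>>5)&0x3 = 0x3  ←
opcode:1 @ bit 7 → (0x63>>7)&0x1 = 0x0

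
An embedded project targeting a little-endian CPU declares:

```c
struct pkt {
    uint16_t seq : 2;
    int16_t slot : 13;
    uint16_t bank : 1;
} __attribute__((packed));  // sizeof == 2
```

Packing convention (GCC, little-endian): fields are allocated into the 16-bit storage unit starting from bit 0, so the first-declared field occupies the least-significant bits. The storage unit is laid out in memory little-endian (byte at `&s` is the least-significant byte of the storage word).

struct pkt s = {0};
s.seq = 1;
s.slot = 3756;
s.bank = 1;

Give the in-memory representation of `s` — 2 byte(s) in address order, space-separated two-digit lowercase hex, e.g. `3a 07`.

b1 ba

[0+:2] seq=1 & 0x3 = 0x1; word=0x0001
[2+:13] slot=3756 & 0x1fff = 0xeac; word=0x3ab1
[15+:1] bank=1 & 0x1 = 0x1; word=0xbab1
word = 0xbab1 → little-endian bytes:
  [0]=0xb1  [1]=0xba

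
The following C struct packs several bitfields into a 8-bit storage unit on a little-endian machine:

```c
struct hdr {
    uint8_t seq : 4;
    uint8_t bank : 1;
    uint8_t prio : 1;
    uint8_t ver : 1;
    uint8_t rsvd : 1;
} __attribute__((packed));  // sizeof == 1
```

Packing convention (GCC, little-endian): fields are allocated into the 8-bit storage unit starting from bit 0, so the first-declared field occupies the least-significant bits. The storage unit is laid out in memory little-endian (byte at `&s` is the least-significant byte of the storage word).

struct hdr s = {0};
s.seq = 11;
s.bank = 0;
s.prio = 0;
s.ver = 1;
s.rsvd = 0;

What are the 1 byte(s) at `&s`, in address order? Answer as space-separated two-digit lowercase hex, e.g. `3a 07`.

4b

seq:4 = 11 → 0xb << 0 → word 0x0b
bank:1 = 0 → 0x0 << 4 → word 0x0b
prio:1 = 0 → 0x0 << 5 → word 0x0b
ver:1 = 1 → 0x1 << 6 → word 0x4b
rsvd:1 = 0 → 0x0 << 7 → word 0x4b
word = 0x4b → little-endian bytes:
  [0]=0x4b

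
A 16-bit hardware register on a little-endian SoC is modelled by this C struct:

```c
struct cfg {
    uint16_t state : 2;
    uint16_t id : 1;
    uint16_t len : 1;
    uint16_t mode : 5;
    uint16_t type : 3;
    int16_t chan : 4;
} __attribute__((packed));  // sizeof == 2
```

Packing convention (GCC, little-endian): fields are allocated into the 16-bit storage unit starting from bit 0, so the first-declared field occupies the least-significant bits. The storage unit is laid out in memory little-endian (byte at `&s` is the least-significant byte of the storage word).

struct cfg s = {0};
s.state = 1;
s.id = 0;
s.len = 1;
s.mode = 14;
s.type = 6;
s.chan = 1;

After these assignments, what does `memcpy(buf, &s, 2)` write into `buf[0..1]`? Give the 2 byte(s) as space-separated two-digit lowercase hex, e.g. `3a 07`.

state (2b) val=1 bits=0x1 at bit 0: 0x0001
id (1b) val=0 bits=0x0 at bit 2: 0x0001
len (1b) val=1 bits=0x1 at bit 3: 0x0009
mode (5b) val=14 bits=0xe at bit 4: 0x00e9
type (3b) val=6 bits=0x6 at bit 9: 0x0ce9
chan (4b) val=1 bits=0x1 at bit 12: 0x1ce9
word = 0x1ce9 → little-endian bytes:
  [0]=0xe9  [1]=0x1c

e9 1c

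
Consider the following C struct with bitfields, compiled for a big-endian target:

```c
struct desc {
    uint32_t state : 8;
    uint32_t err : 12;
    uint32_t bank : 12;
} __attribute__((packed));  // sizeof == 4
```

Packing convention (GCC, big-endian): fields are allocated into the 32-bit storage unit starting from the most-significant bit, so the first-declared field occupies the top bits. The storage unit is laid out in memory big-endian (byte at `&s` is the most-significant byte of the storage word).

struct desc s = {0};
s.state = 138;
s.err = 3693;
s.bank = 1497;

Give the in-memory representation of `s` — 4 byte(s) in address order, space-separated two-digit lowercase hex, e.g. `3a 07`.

8a e6 d5 d9

state:8 = 138 → 0x8a << 24 → word 0x8a000000
err:12 = 3693 → 0xe6d << 12 → word 0x8ae6d000
bank:12 = 1497 → 0x5d9 << 0 → word 0x8ae6d5d9
word = 0x8ae6d5d9 → big-endian bytes:
  [0]=0x8a  [1]=0xe6  [2]=0xd5  [3]=0xd9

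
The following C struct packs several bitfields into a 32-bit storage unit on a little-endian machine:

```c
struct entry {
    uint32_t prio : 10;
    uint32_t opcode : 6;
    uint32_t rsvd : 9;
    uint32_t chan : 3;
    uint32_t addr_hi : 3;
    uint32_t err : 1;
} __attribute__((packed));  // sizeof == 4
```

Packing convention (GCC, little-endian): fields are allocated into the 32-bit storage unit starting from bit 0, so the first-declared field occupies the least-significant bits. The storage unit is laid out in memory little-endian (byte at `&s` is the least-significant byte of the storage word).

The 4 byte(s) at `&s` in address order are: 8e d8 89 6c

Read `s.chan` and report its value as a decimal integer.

6

[0]=0x8e [1]=0xd8 [2]=0x89 [3]=0x6c (little-endian) → word 0x6c89d88e
prio:10 @ bit 0 → (0x6c89d88e>>0)&0x3ff = 0x8e
opcode:6 @ bit 10 → (0x6c89d88e>>10)&0x3f = 0x36
rsvd:9 @ bit 16 → (0x6c89d88e>>16)&0x1ff = 0x89
chan:3 @ bit 25 → (0x6c89d88e>>25)&0x7 = 0x6  ←
addr_hi:3 @ bit 28 → (0x6c89d88e>>28)&0x7 = 0x6
err:1 @ bit 31 → (0x6c89d88e>>31)&0x1 = 0x0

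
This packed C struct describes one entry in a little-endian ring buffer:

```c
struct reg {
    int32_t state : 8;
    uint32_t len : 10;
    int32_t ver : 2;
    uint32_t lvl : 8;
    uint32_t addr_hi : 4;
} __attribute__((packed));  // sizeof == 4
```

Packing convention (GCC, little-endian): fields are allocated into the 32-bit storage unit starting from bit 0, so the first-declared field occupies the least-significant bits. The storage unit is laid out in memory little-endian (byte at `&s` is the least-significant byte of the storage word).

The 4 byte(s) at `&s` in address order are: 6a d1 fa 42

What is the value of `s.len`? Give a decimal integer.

721

[0]=0x6a [1]=0xd1 [2]=0xfa [3]=0x42 (little-endian) → word 0x42fad16a
state [0+:8] = (word>>0) & 0xff = 106
len [8+:10] = (word>>8) & 0x3ff = 721  ←
ver [18+:2] = (word>>18) & 0x3 = 2
lvl [20+:8] = (word>>20) & 0xff = 47
addr_hi [28+:4] = (word>>28) & 0xf = 4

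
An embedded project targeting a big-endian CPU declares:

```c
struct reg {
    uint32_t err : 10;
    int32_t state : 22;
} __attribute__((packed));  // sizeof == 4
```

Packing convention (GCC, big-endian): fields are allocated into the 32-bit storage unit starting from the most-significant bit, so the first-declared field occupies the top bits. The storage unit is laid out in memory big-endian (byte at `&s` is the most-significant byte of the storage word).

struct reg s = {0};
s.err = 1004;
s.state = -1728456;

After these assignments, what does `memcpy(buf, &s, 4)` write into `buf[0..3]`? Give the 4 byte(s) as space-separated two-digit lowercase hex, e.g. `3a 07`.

fb 25 a0 38

[22+:10] err=1004 & 0x3ff = 0x3ec; word=0xfb000000
[0+:22] state=-1728456 & 0x3fffff = 0x25a038; word=0xfb25a038
word = 0xfb25a038 → big-endian bytes:
  [0]=0xfb  [1]=0x25  [2]=0xa0  [3]=0x38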